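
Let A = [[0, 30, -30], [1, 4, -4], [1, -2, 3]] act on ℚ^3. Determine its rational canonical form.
R = [[0, 0, -30], [1, 0, -4], [0, 1, 7]]

The invariant factors of A (the non-unit diagonal entries of the Smith normal form of xI - A over ℚ[x]) are (x - 5)(x^2 - 2x - 6), each dividing the next. The characteristic polynomial is their product, (x - 5)(x^2 - 2x - 6).

The rational canonical form is the block-diagonal matrix of companion matrices C(f_i):
R = [[0, 0, -30], [1, 0, -4], [0, 1, 7]].

Note the characteristic polynomial does not split into linear factors over ℚ, so A has no Jordan form over ℚ; the rational canonical form exists over any field.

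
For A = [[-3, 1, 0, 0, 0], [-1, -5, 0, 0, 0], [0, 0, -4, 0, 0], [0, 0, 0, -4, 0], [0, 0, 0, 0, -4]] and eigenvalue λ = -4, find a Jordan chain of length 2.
We seek v_1 ∈ ker((A + 4I)^2) \ ker(A + 4I), then set v_{i+1} = (A + 4I) v_i.

One such chain is v_1 = [[0, 1, 1, 1, 1]]^T, v_2 = [[1, -1, 0, 0, 0]]^T. Check: (A + 4I) v_2 = [[0, 0, 0, 0, 0]]^T = 0.

v_1 = [[0, 1, 1, 1, 1]]^T, v_2 = [[1, -1, 0, 0, 0]]^T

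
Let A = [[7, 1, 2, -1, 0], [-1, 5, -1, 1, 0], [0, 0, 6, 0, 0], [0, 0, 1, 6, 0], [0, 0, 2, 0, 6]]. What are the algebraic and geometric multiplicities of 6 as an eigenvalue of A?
The characteristic polynomial is (x - 6)^5, so the factor x - 6 appears with exponent 5: the algebraic multiplicity is 5.

rank(A - 6I) = 2, so the eigenspace has dimension 5 - 2 = 3: the geometric multiplicity is 3.

Since 3 < 5, A is not diagonalizable.

algebraic multiplicity 5, geometric multiplicity 3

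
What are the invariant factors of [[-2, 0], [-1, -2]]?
The Jordan structure of A has elementary divisors (x + 2)^2. Arranging the block sizes at each eigenvalue in decreasing order and taking row products gives the invariant factors.

Invariant factors (smallest first, each dividing the next): (x + 2)^2.

Check: the last factor (x + 2)^2 is the minimal polynomial, and the product (x + 2)^2 is the characteristic polynomial.

(x + 2)^2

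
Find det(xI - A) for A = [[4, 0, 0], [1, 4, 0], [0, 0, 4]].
xI - A = [[x - 4, 0, 0], [-1, x - 4, 0], [0, 0, x - 4]].

Expanding det(xI - A) along the first row:
det(xI - A) = + (x - 4)·det([[x - 4, 0], [0, x - 4]]) - (0)·det([[-1, 0], [0, x - 4]]) + (0)·det([[-1, x - 4], [0, 0]]).

Evaluating gives χ_A(x) = x^3 - 12x^2 + 48x - 64 = (x - 4)^3.

χ_A(x) = (x - 4)^3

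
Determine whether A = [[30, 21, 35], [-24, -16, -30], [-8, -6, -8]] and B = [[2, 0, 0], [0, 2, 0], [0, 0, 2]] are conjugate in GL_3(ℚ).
Both have characteristic polynomial (x - 2)^3, but the minimal polynomial of A is (x - 2)^2 while the minimal polynomial of B is x - 2. The minimal polynomial is a similarity invariant, so A and B are not similar.

No.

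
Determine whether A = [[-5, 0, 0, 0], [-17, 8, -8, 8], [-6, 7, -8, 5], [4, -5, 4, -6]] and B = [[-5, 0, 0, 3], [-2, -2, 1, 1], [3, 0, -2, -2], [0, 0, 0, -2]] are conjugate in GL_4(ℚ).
Yes.

Two matrices over a field are similar if and only if they have the same invariant factors.

Both A and B have characteristic polynomial (x + 2)^3(x + 5) and minimal polynomial (x + 2)^3(x + 5). Computing further, both have invariant factors (x + 2)^3(x + 5). Hence A and B are similar.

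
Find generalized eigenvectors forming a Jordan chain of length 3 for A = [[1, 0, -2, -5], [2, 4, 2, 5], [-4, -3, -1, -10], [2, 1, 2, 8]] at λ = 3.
v_1 = [[1, 0, 2, -1]]^T, v_2 = [[-1, 1, -2, 1]]^T, v_3 = [[1, 0, -1, 0]]^T

We seek v_1 ∈ ker((A - 3I)^3) \ ker((A - 3I)^2), then set v_{i+1} = (A - 3I) v_i.

One such chain is v_1 = [[1, 0, 2, -1]]^T, v_2 = [[-1, 1, -2, 1]]^T, v_3 = [[1, 0, -1, 0]]^T. Check: (A - 3I) v_3 = [[0, 0, 0, 0]]^T = 0.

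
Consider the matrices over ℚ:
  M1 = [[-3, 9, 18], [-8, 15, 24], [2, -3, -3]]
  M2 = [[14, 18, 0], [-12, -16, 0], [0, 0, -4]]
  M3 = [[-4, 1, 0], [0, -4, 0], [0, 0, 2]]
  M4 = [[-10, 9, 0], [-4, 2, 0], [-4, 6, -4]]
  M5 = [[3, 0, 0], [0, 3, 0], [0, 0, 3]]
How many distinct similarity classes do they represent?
5 classes: {M1}, {M2}, {M3}, {M4}, {M5}

Characteristic polynomials: χ_{M1} = (x - 3)^3, χ_{M2} = (x - 2)(x + 4)^2, χ_{M3} = (x - 2)(x + 4)^2, χ_{M4} = (x + 4)^3, χ_{M5} = (x - 3)^3.

{M1}: invariant factors x - 3, (x - 3)^2.

{M2}: invariant factors x + 4, (x - 2)(x + 4).

{M3}: invariant factors (x - 2)(x + 4)^2.

{M4}: invariant factors x + 4, (x + 4)^2.

{M5}: invariant factors x - 3, x - 3, x - 3.

Matrices are similar if and only if their invariant-factor lists agree; the partition into similarity classes is {M1}, {M2}, {M3}, {M4}, {M5}.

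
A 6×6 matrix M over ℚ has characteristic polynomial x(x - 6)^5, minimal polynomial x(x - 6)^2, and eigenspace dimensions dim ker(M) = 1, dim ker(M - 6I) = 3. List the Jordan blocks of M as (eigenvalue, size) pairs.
λ = 0: algebraic multiplicity 1 (exponent in χ_M), largest block size 1 (exponent in m_M), 1 block (geometric multiplicity). This forces block sizes [1].
λ = 6: algebraic multiplicity 5 (exponent in χ_M), largest block size 2 (exponent in m_M), 3 blocks (geometric multiplicity). These force block sizes [2, 2, 1].

Jordan blocks: (0, 1), (6, 2), (6, 2), (6, 1)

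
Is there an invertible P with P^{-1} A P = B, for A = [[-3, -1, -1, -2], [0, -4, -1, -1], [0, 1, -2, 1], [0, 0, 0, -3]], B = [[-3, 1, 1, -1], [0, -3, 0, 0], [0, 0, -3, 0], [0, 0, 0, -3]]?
No.

Both have characteristic polynomial (x + 3)^4 and minimal polynomial (x + 3)^2. But rank(A + 3I) = 2 for A while rank(B + 3I) = 1 for B, so the number of Jordan blocks at λ = -3 differs. A and B are not similar.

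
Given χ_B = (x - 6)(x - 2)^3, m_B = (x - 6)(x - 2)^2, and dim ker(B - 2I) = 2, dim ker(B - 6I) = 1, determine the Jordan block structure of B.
λ = 2: algebraic multiplicity 3 (exponent in χ_B), largest block size 2 (exponent in m_B), 2 blocks (geometric multiplicity). These force block sizes [2, 1].
λ = 6: algebraic multiplicity 1 (exponent in χ_B), largest block size 1 (exponent in m_B), 1 block (geometric multiplicity). This forces block sizes [1].

Jordan blocks: (2, 2), (2, 1), (6, 1)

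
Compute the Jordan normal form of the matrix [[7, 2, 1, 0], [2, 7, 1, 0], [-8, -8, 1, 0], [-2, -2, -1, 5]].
J = [[5, 1, 0, 0], [0, 5, 0, 0], [0, 0, 5, 0], [0, 0, 0, 5]]

The characteristic polynomial is det(xI - A) = (x - 5)^4, so the eigenvalues are 5 (algebraic multiplicity 4).

For λ = 5: rank(A - 5I) = 1, rank((A - 5I)^2) = 0. The eigenspace has dimension 4 - 1 = 3, so there are 3 Jordan blocks; the rank sequence gives block sizes [2, 1, 1].

Assembling the blocks gives the Jordan form J above.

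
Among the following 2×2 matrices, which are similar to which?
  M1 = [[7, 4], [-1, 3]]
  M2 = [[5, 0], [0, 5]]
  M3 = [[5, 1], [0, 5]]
Characteristic polynomials: χ_{M1} = (x - 5)^2, χ_{M2} = (x - 5)^2, χ_{M3} = (x - 5)^2.

{M1, M3}: invariant factors (x - 5)^2.

{M2}: invariant factors x - 5, x - 5.

Matrices are similar if and only if their invariant-factor lists agree; the partition into similarity classes is {M1, M3}, {M2}.

2 classes: {M1, M3}, {M2}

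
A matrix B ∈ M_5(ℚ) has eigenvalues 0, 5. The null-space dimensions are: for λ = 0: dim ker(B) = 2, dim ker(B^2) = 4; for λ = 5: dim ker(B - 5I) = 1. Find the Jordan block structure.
Jordan blocks: (0, 2), (0, 2), (5, 1)

λ = 0: successive nullity increments [2, 2] count blocks of size ≥ k; block sizes are [2, 2].
λ = 5: successive nullity increments [1] count blocks of size ≥ k; block sizes are [1].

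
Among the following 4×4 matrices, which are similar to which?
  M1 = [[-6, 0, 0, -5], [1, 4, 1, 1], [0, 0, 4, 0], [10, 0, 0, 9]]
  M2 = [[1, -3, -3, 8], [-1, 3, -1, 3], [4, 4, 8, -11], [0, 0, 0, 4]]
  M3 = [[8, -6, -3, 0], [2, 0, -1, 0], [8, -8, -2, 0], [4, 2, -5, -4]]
Characteristic polynomials: χ_{M1} = (x - 4)^3(x + 1), χ_{M2} = (x - 4)^4, χ_{M3} = (x - 2)^3(x + 4).

{M1}: invariant factors x - 4, (x - 4)^2(x + 1).

{M2}: invariant factors (x - 4)^2, (x - 4)^2.

{M3}: invariant factors x - 2, (x - 2)^2(x + 4).

Matrices are similar if and only if their invariant-factor lists agree; the partition into similarity classes is {M1}, {M2}, {M3}.

3 classes: {M1}, {M2}, {M3}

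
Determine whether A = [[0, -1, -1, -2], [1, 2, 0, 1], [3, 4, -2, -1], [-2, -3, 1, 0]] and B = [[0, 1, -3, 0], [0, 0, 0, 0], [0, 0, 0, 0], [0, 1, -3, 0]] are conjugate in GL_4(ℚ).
No.

Both have characteristic polynomial x^4 and minimal polynomial x^2. But rank(A) = 2 for A while rank(B) = 1 for B, so the number of Jordan blocks at λ = 0 differs. A and B are not similar.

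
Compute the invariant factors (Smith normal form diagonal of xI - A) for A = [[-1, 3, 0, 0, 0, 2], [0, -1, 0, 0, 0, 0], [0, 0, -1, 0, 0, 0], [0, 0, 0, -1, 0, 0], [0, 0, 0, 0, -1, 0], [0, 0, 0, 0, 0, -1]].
The Jordan structure of A has elementary divisors (x + 1)^2, (x + 1), (x + 1), (x + 1), (x + 1). Arranging the block sizes at each eigenvalue in decreasing order and taking row products gives the invariant factors.

Invariant factors (smallest first, each dividing the next): x + 1, x + 1, x + 1, x + 1, (x + 1)^2.

Check: the last factor (x + 1)^2 is the minimal polynomial, and the product (x + 1)^6 is the characteristic polynomial.

x + 1, x + 1, x + 1, x + 1, (x + 1)^2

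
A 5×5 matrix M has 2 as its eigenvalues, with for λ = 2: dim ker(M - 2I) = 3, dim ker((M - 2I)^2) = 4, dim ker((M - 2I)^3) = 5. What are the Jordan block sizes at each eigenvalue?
Jordan blocks: (2, 3), (2, 1), (2, 1)

λ = 2: successive nullity increments [3, 1, 1] count blocks of size ≥ k; block sizes are [3, 1, 1].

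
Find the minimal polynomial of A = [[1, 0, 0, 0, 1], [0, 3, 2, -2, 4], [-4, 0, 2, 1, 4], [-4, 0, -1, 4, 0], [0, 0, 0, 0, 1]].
The characteristic polynomial factors as (x - 3)^3(x - 1)^2. The minimal polynomial is ∏(x - λ)^{k_λ} where k_λ is the size of the largest Jordan block at λ.

For λ = 1: rank(A - I) = 4, and the largest Jordan block has size 2 (the smallest k with rank((A - I)^k) = rank((A - I)^(k+1))).
For λ = 3: rank(A - 3I) = 3, and the largest Jordan block has size 2 (the smallest k with rank((A - 3I)^k) = rank((A - 3I)^(k+1))).

So m_A(x) = (x - 3)^2(x - 1)^2.

m_A(x) = (x - 3)^2(x - 1)^2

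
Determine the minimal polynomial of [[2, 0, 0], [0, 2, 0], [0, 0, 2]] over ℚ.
m_A(x) = x - 2

The characteristic polynomial factors as (x - 2)^3. The minimal polynomial is ∏(x - λ)^{k_λ} where k_λ is the size of the largest Jordan block at λ.

For λ = 2: rank(A - 2I) = 0, and the largest Jordan block has size 1 (the smallest k with rank((A - 2I)^k) = rank((A - 2I)^(k+1))).

So m_A(x) = x - 2.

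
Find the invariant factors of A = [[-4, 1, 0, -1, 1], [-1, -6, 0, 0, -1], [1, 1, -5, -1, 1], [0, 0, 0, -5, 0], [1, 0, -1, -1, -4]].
The Jordan structure of A has elementary divisors (x + 5)^3, (x + 5), (x + 4). Arranging the block sizes at each eigenvalue in decreasing order and taking row products gives the invariant factors.

Invariant factors (smallest first, each dividing the next): x + 5, (x + 4)(x + 5)^3.

Check: the last factor (x + 4)(x + 5)^3 is the minimal polynomial, and the product (x + 4)(x + 5)^4 is the characteristic polynomial.

x + 5, (x + 4)(x + 5)^3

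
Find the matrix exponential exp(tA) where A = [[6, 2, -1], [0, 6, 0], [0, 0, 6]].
e^{tA} = [[e^{6*t}, 2*t*e^{6*t}, -t*e^{6*t}], [0, e^{6*t}, 0], [0, 0, e^{6*t}]]

A has Jordan form J = [[6, 1, 0], [0, 6, 0], [0, 0, 6]] with A = PJP^{-1}, so e^{tA} = P e^{tJ} P^{-1}.

For a Jordan block J_k(λ), e^{tJ_k(λ)} = e^{λt} · (I + tN + t^2 N^2/2! + ... + t^{k-1} N^{k-1}/(k-1)!) where N is the nilpotent superdiagonal part.

Assembling the blocks and conjugating back gives the entries of e^{tA} as shown above.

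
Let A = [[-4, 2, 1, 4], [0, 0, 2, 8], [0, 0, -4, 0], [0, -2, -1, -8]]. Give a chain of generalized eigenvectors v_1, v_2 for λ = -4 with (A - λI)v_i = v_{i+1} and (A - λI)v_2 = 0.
We seek v_1 ∈ ker((A + 4I)^2) \ ker(A + 4I), then set v_{i+1} = (A + 4I) v_i.

One such chain is v_1 = [[-1, 0, 1, 0]]^T, v_2 = [[1, 2, 0, -1]]^T. Check: (A + 4I) v_2 = [[0, 0, 0, 0]]^T = 0.

v_1 = [[-1, 0, 1, 0]]^T, v_2 = [[1, 2, 0, -1]]^T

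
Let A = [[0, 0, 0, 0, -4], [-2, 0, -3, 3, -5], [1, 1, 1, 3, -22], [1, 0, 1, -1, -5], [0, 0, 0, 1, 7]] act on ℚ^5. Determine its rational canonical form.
R = [[0, 0, 0, 0, -4], [1, 0, 0, 0, -20], [0, 1, 0, 0, -28], [0, 0, 1, 0, -4], [0, 0, 0, 1, 7]]

The invariant factors of A (the non-unit diagonal entries of the Smith normal form of xI - A over ℚ[x]) are (x + 1)(x^2 - 4x - 2)^2, each dividing the next. The characteristic polynomial is their product, (x + 1)(x^2 - 4x - 2)^2.

The rational canonical form is the block-diagonal matrix of companion matrices C(f_i):
R = [[0, 0, 0, 0, -4], [1, 0, 0, 0, -20], [0, 1, 0, 0, -28], [0, 0, 1, 0, -4], [0, 0, 0, 1, 7]].

Note the characteristic polynomial does not split into linear factors over ℚ, so A has no Jordan form over ℚ; the rational canonical form exists over any field.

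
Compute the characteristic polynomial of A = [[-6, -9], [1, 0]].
χ_A(x) = (x + 3)^2

xI - A = [[x + 6, 9], [-1, x]].

Expanding det(xI - A) along the first row:
det(xI - A) = + (x + 6)·det([[x]]) - (9)·det([[-1]]).

Evaluating gives χ_A(x) = x^2 + 6x + 9 = (x + 3)^2.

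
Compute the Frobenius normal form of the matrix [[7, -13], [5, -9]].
R = [[0, -2], [1, -2]]

The invariant factors of A (the non-unit diagonal entries of the Smith normal form of xI - A over ℚ[x]) are x^2 + 2x + 2, each dividing the next. The characteristic polynomial is their product, x^2 + 2x + 2.

The rational canonical form is the block-diagonal matrix of companion matrices C(f_i):
R = [[0, -2], [1, -2]].

Note the characteristic polynomial does not split into linear factors over ℚ, so A has no Jordan form over ℚ; the rational canonical form exists over any field.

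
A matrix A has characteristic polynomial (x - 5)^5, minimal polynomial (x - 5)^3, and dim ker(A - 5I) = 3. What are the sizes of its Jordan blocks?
λ = 5: algebraic multiplicity 5 (exponent in χ_A), largest block size 3 (exponent in m_A), 3 blocks (geometric multiplicity). These force block sizes [3, 1, 1].

Jordan blocks: (5, 3), (5, 1), (5, 1)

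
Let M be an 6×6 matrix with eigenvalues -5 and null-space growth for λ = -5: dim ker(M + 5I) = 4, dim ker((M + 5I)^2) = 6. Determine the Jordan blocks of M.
Jordan blocks: (-5, 2), (-5, 2), (-5, 1), (-5, 1)

λ = -5: successive nullity increments [4, 2] count blocks of size ≥ k; block sizes are [2, 2, 1, 1].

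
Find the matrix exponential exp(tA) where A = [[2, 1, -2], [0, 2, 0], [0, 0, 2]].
A has Jordan form J = [[2, 1, 0], [0, 2, 0], [0, 0, 2]] with A = PJP^{-1}, so e^{tA} = P e^{tJ} P^{-1}.

For a Jordan block J_k(λ), e^{tJ_k(λ)} = e^{λt} · (I + tN + t^2 N^2/2! + ... + t^{k-1} N^{k-1}/(k-1)!) where N is the nilpotent superdiagonal part.

Assembling the blocks and conjugating back gives the entries of e^{tA} as shown above.

e^{tA} = [[e^{2*t}, t*e^{2*t}, -2*t*e^{2*t}], [0, e^{2*t}, 0], [0, 0, e^{2*t}]]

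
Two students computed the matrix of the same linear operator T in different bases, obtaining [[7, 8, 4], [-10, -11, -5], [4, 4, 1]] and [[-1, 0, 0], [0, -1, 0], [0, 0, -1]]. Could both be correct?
Both have characteristic polynomial (x + 1)^3, but the minimal polynomial of A is (x + 1)^2 while the minimal polynomial of B is x + 1. The minimal polynomial is a similarity invariant, so A and B are not similar.

No.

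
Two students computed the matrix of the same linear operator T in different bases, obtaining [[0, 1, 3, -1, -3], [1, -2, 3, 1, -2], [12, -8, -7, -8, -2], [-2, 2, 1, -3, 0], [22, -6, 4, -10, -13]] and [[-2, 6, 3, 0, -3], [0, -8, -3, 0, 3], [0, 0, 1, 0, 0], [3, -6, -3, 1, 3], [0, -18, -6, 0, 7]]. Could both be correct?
trace(A) = -25 but trace(B) = -1. The trace is a similarity invariant, so A and B are not similar.

No.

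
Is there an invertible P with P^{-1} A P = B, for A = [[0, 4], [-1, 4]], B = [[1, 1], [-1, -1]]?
No.

trace(A) = 4 but trace(B) = 0. The trace is a similarity invariant, so A and B are not similar.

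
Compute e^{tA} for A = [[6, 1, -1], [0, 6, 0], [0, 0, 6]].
A has Jordan form J = [[6, 1, 0], [0, 6, 0], [0, 0, 6]] with A = PJP^{-1}, so e^{tA} = P e^{tJ} P^{-1}.

For a Jordan block J_k(λ), e^{tJ_k(λ)} = e^{λt} · (I + tN + t^2 N^2/2! + ... + t^{k-1} N^{k-1}/(k-1)!) where N is the nilpotent superdiagonal part.

Assembling the blocks and conjugating back gives the entries of e^{tA} as shown above.

e^{tA} = [[e^{6*t}, t*e^{6*t}, -t*e^{6*t}], [0, e^{6*t}, 0], [0, 0, e^{6*t}]]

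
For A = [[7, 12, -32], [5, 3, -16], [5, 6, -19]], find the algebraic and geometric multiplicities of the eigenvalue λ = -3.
The characteristic polynomial is (x + 3)^3, so the factor x + 3 appears with exponent 3: the algebraic multiplicity is 3.

rank(A + 3I) = 1, so the eigenspace has dimension 3 - 1 = 2: the geometric multiplicity is 2.

Since 2 < 3, A is not diagonalizable.

algebraic multiplicity 3, geometric multiplicity 2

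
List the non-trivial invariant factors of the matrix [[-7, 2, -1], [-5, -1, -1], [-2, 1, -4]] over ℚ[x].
The Jordan structure of A has elementary divisors (x + 4)^3. Arranging the block sizes at each eigenvalue in decreasing order and taking row products gives the invariant factors.

Invariant factors (smallest first, each dividing the next): (x + 4)^3.

Check: the last factor (x + 4)^3 is the minimal polynomial, and the product (x + 4)^3 is the characteristic polynomial.

(x + 4)^3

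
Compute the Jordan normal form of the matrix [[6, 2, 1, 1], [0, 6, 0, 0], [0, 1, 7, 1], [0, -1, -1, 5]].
J = [[6, 1, 0, 0], [0, 6, 0, 0], [0, 0, 6, 1], [0, 0, 0, 6]]

The characteristic polynomial is det(xI - A) = (x - 6)^4, so the eigenvalues are 6 (algebraic multiplicity 4).

For λ = 6: rank(A - 6I) = 2, rank((A - 6I)^2) = 0. The eigenspace has dimension 4 - 2 = 2, so there are 2 Jordan blocks; the rank sequence gives block sizes [2, 2].

Assembling the blocks gives the Jordan form J above.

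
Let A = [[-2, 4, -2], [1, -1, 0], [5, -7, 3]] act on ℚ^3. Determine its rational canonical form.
R = [[0, 0, -2], [1, 0, 1], [0, 1, 0]]

The invariant factors of A (the non-unit diagonal entries of the Smith normal form of xI - A over ℚ[x]) are x^3 - x + 2, each dividing the next. The characteristic polynomial is their product, x^3 - x + 2.

The rational canonical form is the block-diagonal matrix of companion matrices C(f_i):
R = [[0, 0, -2], [1, 0, 1], [0, 1, 0]].

Note the characteristic polynomial does not split into linear factors over ℚ, so A has no Jordan form over ℚ; the rational canonical form exists over any field.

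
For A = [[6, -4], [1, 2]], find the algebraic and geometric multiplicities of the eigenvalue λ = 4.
The characteristic polynomial is (x - 4)^2, so the factor x - 4 appears with exponent 2: the algebraic multiplicity is 2.

rank(A - 4I) = 1, so the eigenspace has dimension 2 - 1 = 1: the geometric multiplicity is 1.

Since 1 < 2, A is not diagonalizable.

algebraic multiplicity 2, geometric multiplicity 1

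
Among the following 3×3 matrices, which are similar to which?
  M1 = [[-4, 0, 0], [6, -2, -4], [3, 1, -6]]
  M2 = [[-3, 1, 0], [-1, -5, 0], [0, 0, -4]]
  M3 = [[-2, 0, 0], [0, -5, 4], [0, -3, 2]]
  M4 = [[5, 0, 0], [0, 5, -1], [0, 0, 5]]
3 classes: {M1, M2}, {M3}, {M4}

Characteristic polynomials: χ_{M1} = (x + 4)^3, χ_{M2} = (x + 4)^3, χ_{M3} = (x + 1)(x + 2)^2, χ_{M4} = (x - 5)^3.

{M1, M2}: invariant factors x + 4, (x + 4)^2.

{M3}: invariant factors x + 2, (x + 1)(x + 2).

{M4}: invariant factors x - 5, (x - 5)^2.

Matrices are similar if and only if their invariant-factor lists agree; the partition into similarity classes is {M1, M2}, {M3}, {M4}.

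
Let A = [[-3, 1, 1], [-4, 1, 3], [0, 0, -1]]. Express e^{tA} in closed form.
A has Jordan form J = [[-1, 1, 0], [0, -1, 1], [0, 0, -1]] with A = PJP^{-1}, so e^{tA} = P e^{tJ} P^{-1}.

For a Jordan block J_k(λ), e^{tJ_k(λ)} = e^{λt} · (I + tN + t^2 N^2/2! + ... + t^{k-1} N^{k-1}/(k-1)!) where N is the nilpotent superdiagonal part.

Assembling the blocks and conjugating back gives the entries of e^{tA} as shown above.

e^{tA} = [[(1 - 2*t)*e^{-t}, t*e^{-t}, t*(t + 2)*e^{-t}/2], [-4*t*e^{-t}, (2*t + 1)*e^{-t}, t*(t + 3)*e^{-t}], [0, 0, e^{-t}]]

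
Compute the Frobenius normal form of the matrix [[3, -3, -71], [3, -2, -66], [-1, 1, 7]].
R = [[0, 0, -50], [1, 0, -5], [0, 1, 8]]

The invariant factors of A (the non-unit diagonal entries of the Smith normal form of xI - A over ℚ[x]) are (x - 5)^2(x + 2), each dividing the next. The characteristic polynomial is their product, (x - 5)^2(x + 2).

The rational canonical form is the block-diagonal matrix of companion matrices C(f_i):
R = [[0, 0, -50], [1, 0, -5], [0, 1, 8]].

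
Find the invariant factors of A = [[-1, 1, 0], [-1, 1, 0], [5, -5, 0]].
x, x^2

The Jordan structure of A has elementary divisors x^2, x. Arranging the block sizes at each eigenvalue in decreasing order and taking row products gives the invariant factors.

Invariant factors (smallest first, each dividing the next): x, x^2.

Check: the last factor x^2 is the minimal polynomial, and the product x^3 is the characteristic polynomial.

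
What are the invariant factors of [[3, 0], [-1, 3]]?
The Jordan structure of A has elementary divisors (x - 3)^2. Arranging the block sizes at each eigenvalue in decreasing order and taking row products gives the invariant factors.

Invariant factors (smallest first, each dividing the next): (x - 3)^2.

Check: the last factor (x - 3)^2 is the minimal polynomial, and the product (x - 3)^2 is the characteristic polynomial.

(x - 3)^2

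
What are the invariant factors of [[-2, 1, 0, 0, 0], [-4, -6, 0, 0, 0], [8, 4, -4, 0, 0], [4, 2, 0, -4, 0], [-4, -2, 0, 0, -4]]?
The Jordan structure of A has elementary divisors (x + 4)^2, (x + 4), (x + 4), (x + 4). Arranging the block sizes at each eigenvalue in decreasing order and taking row products gives the invariant factors.

Invariant factors (smallest first, each dividing the next): x + 4, x + 4, x + 4, (x + 4)^2.

Check: the last factor (x + 4)^2 is the minimal polynomial, and the product (x + 4)^5 is the characteristic polynomial.

x + 4, x + 4, x + 4, (x + 4)^2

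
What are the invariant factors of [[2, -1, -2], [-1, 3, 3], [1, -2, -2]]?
The Jordan structure of A has elementary divisors (x - 1)^3. Arranging the block sizes at each eigenvalue in decreasing order and taking row products gives the invariant factors.

Invariant factors (smallest first, each dividing the next): (x - 1)^3.

Check: the last factor (x - 1)^3 is the minimal polynomial, and the product (x - 1)^3 is the characteristic polynomial.

(x - 1)^3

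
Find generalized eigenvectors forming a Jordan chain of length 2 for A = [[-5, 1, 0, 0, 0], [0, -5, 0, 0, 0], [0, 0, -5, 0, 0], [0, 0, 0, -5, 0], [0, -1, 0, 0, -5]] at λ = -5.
We seek v_1 ∈ ker((A + 5I)^2) \ ker(A + 5I), then set v_{i+1} = (A + 5I) v_i.

One such chain is v_1 = [[-3, 1, 0, 1, 1]]^T, v_2 = [[1, 0, 0, 0, -1]]^T. Check: (A + 5I) v_2 = [[0, 0, 0, 0, 0]]^T = 0.

v_1 = [[-3, 1, 0, 1, 1]]^T, v_2 = [[1, 0, 0, 0, -1]]^T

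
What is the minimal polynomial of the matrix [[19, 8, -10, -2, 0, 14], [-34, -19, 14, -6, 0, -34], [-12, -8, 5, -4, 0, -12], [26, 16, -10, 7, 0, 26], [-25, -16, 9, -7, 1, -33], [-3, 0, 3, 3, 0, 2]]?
The characteristic polynomial factors as (x - 5)^2(x - 2)(x - 1)^3. The minimal polynomial is ∏(x - λ)^{k_λ} where k_λ is the size of the largest Jordan block at λ.

For λ = 1: rank(A - I) = 3, and the largest Jordan block has size 1 (the smallest k with rank((A - I)^k) = rank((A - I)^(k+1))).
For λ = 2: rank(A - 2I) = 5, and the largest Jordan block has size 1 (the smallest k with rank((A - 2I)^k) = rank((A - 2I)^(k+1))).
For λ = 5: rank(A - 5I) = 4, and the largest Jordan block has size 1 (the smallest k with rank((A - 5I)^k) = rank((A - 5I)^(k+1))).

So m_A(x) = (x - 5)(x - 2)(x - 1).

m_A(x) = (x - 5)(x - 2)(x - 1)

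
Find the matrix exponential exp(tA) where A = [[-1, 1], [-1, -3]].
A has Jordan form J = [[-2, 1], [0, -2]] with A = PJP^{-1}, so e^{tA} = P e^{tJ} P^{-1}.

For a Jordan block J_k(λ), e^{tJ_k(λ)} = e^{λt} · (I + tN + t^2 N^2/2! + ... + t^{k-1} N^{k-1}/(k-1)!) where N is the nilpotent superdiagonal part.

Assembling the blocks and conjugating back gives the entries of e^{tA} as shown above.

e^{tA} = [[(t + 1)*e^{-2*t}, t*e^{-2*t}], [-t*e^{-2*t}, (1 - t)*e^{-2*t}]]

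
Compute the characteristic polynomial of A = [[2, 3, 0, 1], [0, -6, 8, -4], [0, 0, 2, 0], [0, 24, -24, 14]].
χ_A(x) = (x - 6)(x - 2)^3

xI - A = [[x - 2, -3, 0, -1], [0, x + 6, -8, 4], [0, 0, x - 2, 0], [0, -24, 24, x - 14]].

Expanding det(xI - A) along the first row:
det(xI - A) = + (x - 2)·det([[x + 6, -8, 4], [0, x - 2, 0], [-24, 24, x - 14]]) - (-3)·det([[0, -8, 4], [0, x - 2, 0], [0, 24, x - 14]]) + (0)·det([[0, x + 6, 4], [0, 0, 0], [0, -24, x - 14]]) - (-1)·det([[0, x + 6, -8], [0, 0, x - 2], [0, -24, 24]]).

Evaluating gives χ_A(x) = x^4 - 12x^3 + 48x^2 - 80x + 48 = (x - 6)(x - 2)^3.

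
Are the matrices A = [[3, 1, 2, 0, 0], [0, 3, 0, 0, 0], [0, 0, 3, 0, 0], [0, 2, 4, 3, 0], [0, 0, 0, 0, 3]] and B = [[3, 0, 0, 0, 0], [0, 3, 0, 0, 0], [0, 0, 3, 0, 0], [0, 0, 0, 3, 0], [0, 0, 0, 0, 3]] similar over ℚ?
Both have characteristic polynomial (x - 3)^5, but the minimal polynomial of A is (x - 3)^2 while the minimal polynomial of B is x - 3. The minimal polynomial is a similarity invariant, so A and B are not similar.

No.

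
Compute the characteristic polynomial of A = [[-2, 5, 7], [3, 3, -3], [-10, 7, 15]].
xI - A = [[x + 2, -5, -7], [-3, x - 3, 3], [10, -7, x - 15]].

Expanding det(xI - A) along the first row:
det(xI - A) = + (x + 2)·det([[x - 3, 3], [-7, x - 15]]) - (-5)·det([[-3, 3], [10, x - 15]]) + (-7)·det([[-3, x - 3], [10, -7]]).

Evaluating gives χ_A(x) = x^3 - 16x^2 + 85x - 150 = (x - 6)(x - 5)^2.

χ_A(x) = (x - 6)(x - 5)^2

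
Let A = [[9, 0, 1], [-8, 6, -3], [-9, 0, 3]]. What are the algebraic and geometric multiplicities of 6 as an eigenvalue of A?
The characteristic polynomial is (x - 6)^3, so the factor x - 6 appears with exponent 3: the algebraic multiplicity is 3.

rank(A - 6I) = 2, so the eigenspace has dimension 3 - 2 = 1: the geometric multiplicity is 1.

Since 1 < 3, A is not diagonalizable.

algebraic multiplicity 3, geometric multiplicity 1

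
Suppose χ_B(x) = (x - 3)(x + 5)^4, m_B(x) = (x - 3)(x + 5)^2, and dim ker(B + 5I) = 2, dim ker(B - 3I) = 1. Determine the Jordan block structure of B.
Jordan blocks: (-5, 2), (-5, 2), (3, 1)

λ = -5: algebraic multiplicity 4 (exponent in χ_B), largest block size 2 (exponent in m_B), 2 blocks (geometric multiplicity). These force block sizes [2, 2].
λ = 3: algebraic multiplicity 1 (exponent in χ_B), largest block size 1 (exponent in m_B), 1 block (geometric multiplicity). This forces block sizes [1].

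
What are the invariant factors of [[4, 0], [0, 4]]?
The Jordan structure of A has elementary divisors (x - 4), (x - 4). Arranging the block sizes at each eigenvalue in decreasing order and taking row products gives the invariant factors.

Invariant factors (smallest first, each dividing the next): x - 4, x - 4.

Check: the last factor x - 4 is the minimal polynomial, and the product (x - 4)^2 is the characteristic polynomial.

x - 4, x - 4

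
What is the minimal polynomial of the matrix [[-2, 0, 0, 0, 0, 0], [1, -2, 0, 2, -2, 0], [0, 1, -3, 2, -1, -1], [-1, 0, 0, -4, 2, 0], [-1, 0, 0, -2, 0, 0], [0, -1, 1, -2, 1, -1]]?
The characteristic polynomial factors as (x + 2)^6. The minimal polynomial is ∏(x - λ)^{k_λ} where k_λ is the size of the largest Jordan block at λ.

For λ = -2: rank(A + 2I) = 2, and the largest Jordan block has size 2 (the smallest k with rank((A + 2I)^k) = rank((A + 2I)^(k+1))).

So m_A(x) = (x + 2)^2.

m_A(x) = (x + 2)^2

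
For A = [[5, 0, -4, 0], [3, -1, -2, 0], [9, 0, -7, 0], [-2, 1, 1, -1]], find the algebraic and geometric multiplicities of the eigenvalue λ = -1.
The characteristic polynomial is (x + 1)^4, so the factor x + 1 appears with exponent 4: the algebraic multiplicity is 4.

rank(A + I) = 2, so the eigenspace has dimension 4 - 2 = 2: the geometric multiplicity is 2.

Since 2 < 4, A is not diagonalizable.

algebraic multiplicity 4, geometric multiplicity 2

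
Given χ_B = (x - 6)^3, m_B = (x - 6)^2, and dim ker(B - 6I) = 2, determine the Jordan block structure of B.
Jordan blocks: (6, 2), (6, 1)

λ = 6: algebraic multiplicity 3 (exponent in χ_B), largest block size 2 (exponent in m_B), 2 blocks (geometric multiplicity). These force block sizes [2, 1].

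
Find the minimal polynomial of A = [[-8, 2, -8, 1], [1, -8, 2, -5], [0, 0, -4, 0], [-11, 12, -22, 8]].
m_A(x) = (x - 2)(x + 4)(x + 5)^2

The characteristic polynomial factors as (x - 2)(x + 4)(x + 5)^2. The minimal polynomial is ∏(x - λ)^{k_λ} where k_λ is the size of the largest Jordan block at λ.

For λ = -5: rank(A + 5I) = 3, and the largest Jordan block has size 2 (the smallest k with rank((A + 5I)^k) = rank((A + 5I)^(k+1))).
For λ = -4: rank(A + 4I) = 3, and the largest Jordan block has size 1 (the smallest k with rank((A + 4I)^k) = rank((A + 4I)^(k+1))).
For λ = 2: rank(A - 2I) = 3, and the largest Jordan block has size 1 (the smallest k with rank((A - 2I)^k) = rank((A - 2I)^(k+1))).

So m_A(x) = (x - 2)(x + 4)(x + 5)^2.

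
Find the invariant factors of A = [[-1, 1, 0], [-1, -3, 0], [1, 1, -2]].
x + 2, (x + 2)^2

The Jordan structure of A has elementary divisors (x + 2)^2, (x + 2). Arranging the block sizes at each eigenvalue in decreasing order and taking row products gives the invariant factors.

Invariant factors (smallest first, each dividing the next): x + 2, (x + 2)^2.

Check: the last factor (x + 2)^2 is the minimal polynomial, and the product (x + 2)^3 is the characteristic polynomial.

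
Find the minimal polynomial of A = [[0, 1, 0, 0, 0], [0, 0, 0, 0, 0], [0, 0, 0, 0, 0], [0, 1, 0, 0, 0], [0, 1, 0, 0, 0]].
The characteristic polynomial factors as x^5. The minimal polynomial is ∏(x - λ)^{k_λ} where k_λ is the size of the largest Jordan block at λ.

For λ = 0: rank(A) = 1, and the largest Jordan block has size 2 (the smallest k with rank(A^k) = rank(A^(k+1))).

So m_A(x) = x^2.

m_A(x) = x^2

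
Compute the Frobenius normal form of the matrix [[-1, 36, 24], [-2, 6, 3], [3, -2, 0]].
The invariant factors of A (the non-unit diagonal entries of the Smith normal form of xI - A over ℚ[x]) are (x - 3)(x^2 - 2x - 6), each dividing the next. The characteristic polynomial is their product, (x - 3)(x^2 - 2x - 6).

The rational canonical form is the block-diagonal matrix of companion matrices C(f_i):
R = [[0, 0, -18], [1, 0, 0], [0, 1, 5]].

Note the characteristic polynomial does not split into linear factors over ℚ, so A has no Jordan form over ℚ; the rational canonical form exists over any field.

R = [[0, 0, -18], [1, 0, 0], [0, 1, 5]]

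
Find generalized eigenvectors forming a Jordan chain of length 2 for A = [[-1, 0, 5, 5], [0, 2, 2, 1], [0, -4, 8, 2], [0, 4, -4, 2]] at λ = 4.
v_1 = [[0, 2, 5, -5]]^T, v_2 = [[0, 1, 2, -2]]^T

We seek v_1 ∈ ker((A - 4I)^2) \ ker(A - 4I), then set v_{i+1} = (A - 4I) v_i.

One such chain is v_1 = [[0, 2, 5, -5]]^T, v_2 = [[0, 1, 2, -2]]^T. Check: (A - 4I) v_2 = [[0, 0, 0, 0]]^T = 0.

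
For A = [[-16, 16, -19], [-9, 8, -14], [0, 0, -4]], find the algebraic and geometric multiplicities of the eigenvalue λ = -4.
The characteristic polynomial is (x + 4)^3, so the factor x + 4 appears with exponent 3: the algebraic multiplicity is 3.

rank(A + 4I) = 2, so the eigenspace has dimension 3 - 2 = 1: the geometric multiplicity is 1.

Since 1 < 3, A is not diagonalizable.

algebraic multiplicity 3, geometric multiplicity 1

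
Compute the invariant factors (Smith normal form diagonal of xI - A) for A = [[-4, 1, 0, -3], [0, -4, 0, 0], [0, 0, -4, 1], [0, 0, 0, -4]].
The Jordan structure of A has elementary divisors (x + 4)^2, (x + 4)^2. Arranging the block sizes at each eigenvalue in decreasing order and taking row products gives the invariant factors.

Invariant factors (smallest first, each dividing the next): (x + 4)^2, (x + 4)^2.

Check: the last factor (x + 4)^2 is the minimal polynomial, and the product (x + 4)^4 is the characteristic polynomial.

(x + 4)^2, (x + 4)^2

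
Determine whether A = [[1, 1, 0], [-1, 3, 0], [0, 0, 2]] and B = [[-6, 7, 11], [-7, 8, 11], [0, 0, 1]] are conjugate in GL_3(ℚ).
No.

trace(A) = 6 but trace(B) = 3. The trace is a similarity invariant, so A and B are not similar.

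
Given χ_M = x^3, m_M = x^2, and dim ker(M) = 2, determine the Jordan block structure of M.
λ = 0: algebraic multiplicity 3 (exponent in χ_M), largest block size 2 (exponent in m_M), 2 blocks (geometric multiplicity). These force block sizes [2, 1].

Jordan blocks: (0, 2), (0, 1)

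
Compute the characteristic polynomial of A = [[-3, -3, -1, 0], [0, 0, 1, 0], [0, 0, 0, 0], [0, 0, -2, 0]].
xI - A = [[x + 3, 3, 1, 0], [0, x, -1, 0], [0, 0, x, 0], [0, 0, 2, x]].

Expanding det(xI - A) along the first row:
det(xI - A) = + (x + 3)·det([[x, -1, 0], [0, x, 0], [0, 2, x]]) - (3)·det([[0, -1, 0], [0, x, 0], [0, 2, x]]) + (1)·det([[0, x, 0], [0, 0, 0], [0, 0, x]]) - (0)·det([[0, x, -1], [0, 0, x], [0, 0, 2]]).

Evaluating gives χ_A(x) = x^4 + 3x^3 = x^3(x + 3).

χ_A(x) = x^3(x + 3)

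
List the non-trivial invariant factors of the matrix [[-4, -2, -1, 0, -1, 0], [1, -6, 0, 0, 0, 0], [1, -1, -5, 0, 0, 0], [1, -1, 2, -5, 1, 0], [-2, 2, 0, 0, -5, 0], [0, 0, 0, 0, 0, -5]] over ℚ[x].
x + 5, (x + 5)^2, (x + 5)^3

The Jordan structure of A has elementary divisors (x + 5)^3, (x + 5)^2, (x + 5). Arranging the block sizes at each eigenvalue in decreasing order and taking row products gives the invariant factors.

Invariant factors (smallest first, each dividing the next): x + 5, (x + 5)^2, (x + 5)^3.

Check: the last factor (x + 5)^3 is the minimal polynomial, and the product (x + 5)^6 is the characteristic polynomial.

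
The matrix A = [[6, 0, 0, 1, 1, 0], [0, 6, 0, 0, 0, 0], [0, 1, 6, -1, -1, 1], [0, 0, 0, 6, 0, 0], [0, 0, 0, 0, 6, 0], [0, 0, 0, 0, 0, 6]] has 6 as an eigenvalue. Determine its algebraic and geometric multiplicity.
algebraic multiplicity 6, geometric multiplicity 4

The characteristic polynomial is (x - 6)^6, so the factor x - 6 appears with exponent 6: the algebraic multiplicity is 6.

rank(A - 6I) = 2, so the eigenspace has dimension 6 - 2 = 4: the geometric multiplicity is 4.

Since 4 < 6, A is not diagonalizable.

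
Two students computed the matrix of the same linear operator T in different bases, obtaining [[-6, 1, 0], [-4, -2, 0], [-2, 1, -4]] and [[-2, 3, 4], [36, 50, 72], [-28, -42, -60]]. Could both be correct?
Two matrices over a field are similar if and only if they have the same invariant factors.

Both A and B have characteristic polynomial (x + 4)^3 and minimal polynomial (x + 4)^2. Computing further, both have invariant factors x + 4, (x + 4)^2. Hence A and B are similar.

Yes.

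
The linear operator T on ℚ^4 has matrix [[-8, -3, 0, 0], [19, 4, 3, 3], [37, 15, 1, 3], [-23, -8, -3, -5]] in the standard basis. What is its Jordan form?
The characteristic polynomial is det(xI - A) = (x + 2)^4, so the eigenvalues are -2 (algebraic multiplicity 4).

For λ = -2: rank(A + 2I) = 2, rank((A + 2I)^2) = 1, rank((A + 2I)^3) = 0. The eigenspace has dimension 4 - 2 = 2, so there are 2 Jordan blocks; the rank sequence gives block sizes [3, 1].

Assembling the blocks gives the Jordan form J above.

J = [[-2, 1, 0, 0], [0, -2, 1, 0], [0, 0, -2, 0], [0, 0, 0, -2]]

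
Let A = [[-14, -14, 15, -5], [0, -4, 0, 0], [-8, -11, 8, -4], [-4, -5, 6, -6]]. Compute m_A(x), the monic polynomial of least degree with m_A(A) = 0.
m_A(x) = (x + 4)^2

The characteristic polynomial factors as (x + 4)^4. The minimal polynomial is ∏(x - λ)^{k_λ} where k_λ is the size of the largest Jordan block at λ.

For λ = -4: rank(A + 4I) = 2, and the largest Jordan block has size 2 (the smallest k with rank((A + 4I)^k) = rank((A + 4I)^(k+1))).

So m_A(x) = (x + 4)^2.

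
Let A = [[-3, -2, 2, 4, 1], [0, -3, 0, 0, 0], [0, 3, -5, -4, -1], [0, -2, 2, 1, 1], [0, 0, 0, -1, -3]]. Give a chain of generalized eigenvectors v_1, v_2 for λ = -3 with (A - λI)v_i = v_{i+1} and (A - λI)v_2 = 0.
v_1 = [[0, 1, -2, 2, -2]]^T, v_2 = [[0, 0, 1, 0, -2]]^T

We seek v_1 ∈ ker((A + 3I)^2) \ ker(A + 3I), then set v_{i+1} = (A + 3I) v_i.

One such chain is v_1 = [[0, 1, -2, 2, -2]]^T, v_2 = [[0, 0, 1, 0, -2]]^T. Check: (A + 3I) v_2 = [[0, 0, 0, 0, 0]]^T = 0.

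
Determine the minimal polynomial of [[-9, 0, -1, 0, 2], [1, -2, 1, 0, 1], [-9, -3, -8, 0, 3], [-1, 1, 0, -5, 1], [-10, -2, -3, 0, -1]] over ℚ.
The characteristic polynomial factors as (x + 5)^5. The minimal polynomial is ∏(x - λ)^{k_λ} where k_λ is the size of the largest Jordan block at λ.

For λ = -5: rank(A + 5I) = 2, and the largest Jordan block has size 3 (the smallest k with rank((A + 5I)^k) = rank((A + 5I)^(k+1))).

So m_A(x) = (x + 5)^3.

m_A(x) = (x + 5)^3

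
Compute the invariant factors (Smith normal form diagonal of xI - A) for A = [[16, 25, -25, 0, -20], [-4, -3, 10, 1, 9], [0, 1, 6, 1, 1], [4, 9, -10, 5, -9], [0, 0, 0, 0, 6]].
The Jordan structure of A has elementary divisors (x - 6)^2, (x - 6)^2, (x - 6). Arranging the block sizes at each eigenvalue in decreasing order and taking row products gives the invariant factors.

Invariant factors (smallest first, each dividing the next): x - 6, (x - 6)^2, (x - 6)^2.

Check: the last factor (x - 6)^2 is the minimal polynomial, and the product (x - 6)^5 is the characteristic polynomial.

x - 6, (x - 6)^2, (x - 6)^2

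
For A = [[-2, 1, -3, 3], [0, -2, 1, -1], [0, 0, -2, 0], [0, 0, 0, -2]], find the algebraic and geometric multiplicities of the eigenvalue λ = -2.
algebraic multiplicity 4, geometric multiplicity 2

The characteristic polynomial is (x + 2)^4, so the factor x + 2 appears with exponent 4: the algebraic multiplicity is 4.

rank(A + 2I) = 2, so the eigenspace has dimension 4 - 2 = 2: the geometric multiplicity is 2.

Since 2 < 4, A is not diagonalizable.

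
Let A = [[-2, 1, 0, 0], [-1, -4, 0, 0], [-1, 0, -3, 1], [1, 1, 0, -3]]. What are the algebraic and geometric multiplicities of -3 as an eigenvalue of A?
algebraic multiplicity 4, geometric multiplicity 2

The characteristic polynomial is (x + 3)^4, so the factor x + 3 appears with exponent 4: the algebraic multiplicity is 4.

rank(A + 3I) = 2, so the eigenspace has dimension 4 - 2 = 2: the geometric multiplicity is 2.

Since 2 < 4, A is not diagonalizable.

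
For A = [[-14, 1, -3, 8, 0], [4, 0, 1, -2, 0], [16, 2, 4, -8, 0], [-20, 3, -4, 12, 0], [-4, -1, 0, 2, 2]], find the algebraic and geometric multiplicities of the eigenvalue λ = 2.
algebraic multiplicity 2, geometric multiplicity 2

The characteristic polynomial is x^3(x - 2)^2, so the factor x - 2 appears with exponent 2: the algebraic multiplicity is 2.

rank(A - 2I) = 3, so the eigenspace has dimension 5 - 3 = 2: the geometric multiplicity is 2.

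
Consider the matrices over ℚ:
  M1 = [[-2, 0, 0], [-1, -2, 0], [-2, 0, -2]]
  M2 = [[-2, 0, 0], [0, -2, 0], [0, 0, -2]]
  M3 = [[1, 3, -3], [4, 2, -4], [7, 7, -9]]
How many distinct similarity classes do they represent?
2 classes: {M1, M3}, {M2}

Characteristic polynomials: χ_{M1} = (x + 2)^3, χ_{M2} = (x + 2)^3, χ_{M3} = (x + 2)^3.

{M1, M3}: invariant factors x + 2, (x + 2)^2.

{M2}: invariant factors x + 2, x + 2, x + 2.

Matrices are similar if and only if their invariant-factor lists agree; the partition into similarity classes is {M1, M3}, {M2}.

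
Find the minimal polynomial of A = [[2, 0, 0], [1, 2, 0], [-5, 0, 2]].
m_A(x) = (x - 2)^2

The characteristic polynomial factors as (x - 2)^3. The minimal polynomial is ∏(x - λ)^{k_λ} where k_λ is the size of the largest Jordan block at λ.

For λ = 2: rank(A - 2I) = 1, and the largest Jordan block has size 2 (the smallest k with rank((A - 2I)^k) = rank((A - 2I)^(k+1))).

So m_A(x) = (x - 2)^2.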